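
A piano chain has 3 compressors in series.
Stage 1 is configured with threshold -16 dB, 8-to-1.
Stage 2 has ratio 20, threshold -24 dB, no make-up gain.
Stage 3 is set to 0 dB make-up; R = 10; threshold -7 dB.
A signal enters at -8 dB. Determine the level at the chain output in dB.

-23.55 dB

Stage 1: overshoot 8 dB → 8/8 = 1 dB → -15 dB.
Stage 2: overshoot 9 dB → 9/20 = 0.45 dB → -23.55 dB.
Stage 3: -23.55 dB ≤ -7 dB, so stage 3 doesn't engage; output -23.55 dB.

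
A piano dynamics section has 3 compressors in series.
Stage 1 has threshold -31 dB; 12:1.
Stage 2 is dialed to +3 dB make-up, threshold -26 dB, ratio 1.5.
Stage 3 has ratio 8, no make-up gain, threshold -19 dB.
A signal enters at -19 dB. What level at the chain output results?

Stage 1: 12 dB above -31 dB, reduced 12:1 to 1 dB above → -30 dB.
Stage 2: below threshold (-30 ≤ -26); passes unchanged; make-up brings it to -27 dB.
Stage 3: -27 dB is at or below the -19 dB threshold — no compression; output -27 dB.

-27 dB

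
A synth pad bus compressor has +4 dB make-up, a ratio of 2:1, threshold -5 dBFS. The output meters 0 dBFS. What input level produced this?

Before make-up, the level was 0 − 4 = -4 dBFS.
That's 1 dB above the -5 dBFS threshold.
Undo the ratio: input overshoot = 1 × 2 = 2 dB, giving input = -3 dBFS.

-3 dBFS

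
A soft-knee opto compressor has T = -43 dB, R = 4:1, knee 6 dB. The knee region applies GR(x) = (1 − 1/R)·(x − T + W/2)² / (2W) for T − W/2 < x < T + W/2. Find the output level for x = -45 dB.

x − T + W/2 = -45 − (-43) + 3 = 1.
GR = (1 − 1/4) × 1² / 12 = 0.75 × 1 / 12 = 0.0625 dB.
Output = -45 − 0.0625 = -45.0625 dB.

-45.0625 dB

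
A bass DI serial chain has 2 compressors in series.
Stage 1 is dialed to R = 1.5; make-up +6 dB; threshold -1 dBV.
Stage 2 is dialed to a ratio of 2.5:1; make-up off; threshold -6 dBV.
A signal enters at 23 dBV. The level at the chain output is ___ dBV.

Stage 1: overshoot 24 dB → 24/1.5 = 16 dB → 15 dBV; +6 dB make-up → 21 dBV.
Stage 2: 27 dB above -6 dBV, reduced 2.5:1 to 10.8 dB above → 4.8 dBV.

4.8 dBV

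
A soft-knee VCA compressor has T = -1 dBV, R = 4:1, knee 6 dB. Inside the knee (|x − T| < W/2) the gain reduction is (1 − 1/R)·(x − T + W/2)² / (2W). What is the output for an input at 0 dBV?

x − T + W/2 = 0 − (-1) + 3 = 4.
GR = (1 − 1/4) × 4² / 12 = 0.75 × 16 / 12 = 1 dB.
Output = 0 − 1 = -1 dBV.

-1 dBV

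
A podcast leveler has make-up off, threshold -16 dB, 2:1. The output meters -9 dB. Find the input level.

-2 dB

Post-compression overshoot = -9 − (-16) = 7 dB.
Input overshoot = R × output overshoot = 14 dB → input = -16 + 14 = -2 dB.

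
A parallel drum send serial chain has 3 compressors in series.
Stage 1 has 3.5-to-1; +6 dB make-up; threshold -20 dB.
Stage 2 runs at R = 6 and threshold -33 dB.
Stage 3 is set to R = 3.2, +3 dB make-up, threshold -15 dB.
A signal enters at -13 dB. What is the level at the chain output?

-26.5 dB

Stage 1: 7 dB above -20 dB, reduced 3.5:1 to 2 dB above → -18 dB; +6 dB make-up → -12 dB.
Stage 2: -12 dB is 21 dB over -33 dB; at 6:1 that becomes 3.5 dB over, giving -29.5 dB.
Stage 3: -29.5 dB ≤ -15 dB, so stage 3 doesn't engage; make-up brings it to -26.5 dB.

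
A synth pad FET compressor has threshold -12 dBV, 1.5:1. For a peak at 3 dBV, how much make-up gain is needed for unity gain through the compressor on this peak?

5 dB

The peak compresses to -12 + 15/1.5 = -2 dBV.
To reach 3 dBV requires 3 − (-2) = 5 dB of make-up.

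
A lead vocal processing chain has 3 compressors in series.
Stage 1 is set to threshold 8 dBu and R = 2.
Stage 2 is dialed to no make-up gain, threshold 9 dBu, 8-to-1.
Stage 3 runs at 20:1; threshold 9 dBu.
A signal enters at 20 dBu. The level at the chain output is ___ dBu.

Stage 1: 20 dBu is 12 dB over 8 dBu; at 2:1 that becomes 6 dB over, giving 14 dBu.
Stage 2: 5 dB above 9 dBu, reduced 8:1 to 0.625 dB above → 9.625 dBu.
Stage 3: 9.625 dBu is 0.625 dB over 9 dBu; at 20:1 that becomes 0.03125 dB over, giving 9.03125 dBu.

9.03125 dBu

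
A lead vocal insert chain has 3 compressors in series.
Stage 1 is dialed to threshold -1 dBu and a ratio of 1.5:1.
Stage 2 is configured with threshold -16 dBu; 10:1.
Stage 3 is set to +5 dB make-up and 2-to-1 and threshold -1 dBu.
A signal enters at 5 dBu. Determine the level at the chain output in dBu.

Stage 1: 6 dB above -1 dBu, reduced 1.5:1 to 4 dB above → 3 dBu.
Stage 2: 19 dB above -16 dBu, reduced 10:1 to 1.9 dB above → -14.1 dBu.
Stage 3: -14.1 dBu ≤ -1 dBu, so stage 3 doesn't engage; make-up brings it to -9.1 dBu.

-9.1 dBu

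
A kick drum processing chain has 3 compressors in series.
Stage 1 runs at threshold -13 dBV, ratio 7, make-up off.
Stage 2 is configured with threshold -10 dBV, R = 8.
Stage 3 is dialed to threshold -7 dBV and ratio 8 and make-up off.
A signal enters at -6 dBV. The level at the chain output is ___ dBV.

-12 dBV

Stage 1: 7 dB above -13 dBV, reduced 7:1 to 1 dB above → -12 dBV.
Stage 2: below threshold (-12 ≤ -10); passes unchanged; output -12 dBV.
Stage 3: below threshold (-12 ≤ -7); passes unchanged; output -12 dBV.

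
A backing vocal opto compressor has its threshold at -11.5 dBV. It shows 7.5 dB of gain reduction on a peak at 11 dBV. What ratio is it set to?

Input overshoot = 11 − (-11.5) = 22.5 dB.
Output overshoot = 22.5 − 7.5 = 15 dB.
Ratio = input overshoot / output overshoot = 22.5 / 15 = 1.5.

1.5:1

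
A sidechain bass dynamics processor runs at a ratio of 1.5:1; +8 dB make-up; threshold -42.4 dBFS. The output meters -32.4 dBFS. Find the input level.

Before make-up, the level was -32.4 − 8 = -40.4 dBFS.
Post-compression overshoot = -40.4 − (-42.4) = 2 dB.
Input overshoot = R × output overshoot = 3 dB → input = -42.4 + 3 = -39.4 dBFS.

-39.4 dBFS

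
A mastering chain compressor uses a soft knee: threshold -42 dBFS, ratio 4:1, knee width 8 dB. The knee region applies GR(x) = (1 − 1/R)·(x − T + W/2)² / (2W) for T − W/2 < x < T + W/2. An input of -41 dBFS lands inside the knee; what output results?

x − T + W/2 = -41 − (-42) + 4 = 5.
GR = (1 − 1/4) × 5² / 16 = 0.75 × 25 / 16 = 1.171875 dB.
Output = -41 − 1.171875 = -42.171875 dBFS.

-42.171875 dBFS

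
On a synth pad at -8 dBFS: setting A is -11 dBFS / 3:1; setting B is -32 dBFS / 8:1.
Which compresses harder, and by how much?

A: GR = 3 − 3/3 = 2 dB.
B: GR = 24 − 24/8 = 21 dB.
B reduces 19 dB more.

B, by 19 dB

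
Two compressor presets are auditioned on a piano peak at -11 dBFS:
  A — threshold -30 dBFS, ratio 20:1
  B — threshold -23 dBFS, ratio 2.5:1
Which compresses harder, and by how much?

A, by 10.85 dB

A: overshoot 19 dB → output overshoot 0.95 dB → GR 18.05 dB.
B: overshoot 12 dB → output overshoot 4.8 dB → GR 7.2 dB.
A reduces 10.85 dB more.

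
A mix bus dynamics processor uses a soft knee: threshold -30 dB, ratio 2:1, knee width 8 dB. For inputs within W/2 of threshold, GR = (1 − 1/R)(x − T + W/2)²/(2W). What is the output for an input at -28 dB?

-29.125 dB

x − T + W/2 = -28 − (-30) + 4 = 6.
GR = (1 − 1/2) × 6² / 16 = 0.5 × 36 / 16 = 1.125 dB.
Output = -28 − 1.125 = -29.125 dB.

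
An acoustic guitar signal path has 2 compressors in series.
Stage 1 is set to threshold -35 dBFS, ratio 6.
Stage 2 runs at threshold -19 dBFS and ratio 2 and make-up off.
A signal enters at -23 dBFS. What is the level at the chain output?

-33 dBFS

Stage 1: overshoot 12 dB → 12/6 = 2 dB → -33 dBFS.
Stage 2: -33 dBFS ≤ -19 dBFS, so stage 2 doesn't engage; output -33 dBFS.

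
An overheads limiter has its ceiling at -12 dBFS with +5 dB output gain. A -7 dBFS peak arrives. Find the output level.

-7 dBFS

The limiter clamps the peak to its -12 dBFS ceiling.
Output gain then adds 5 dB: -12 + 5 = -7 dBFS.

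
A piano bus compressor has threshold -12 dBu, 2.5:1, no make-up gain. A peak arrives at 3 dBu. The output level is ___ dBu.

-6 dBu

The input is 15 dB above the -12 dBu threshold.
The 15 dB excess becomes 6 dB after 2.5:1 reduction.
That puts the output at -6 dBu.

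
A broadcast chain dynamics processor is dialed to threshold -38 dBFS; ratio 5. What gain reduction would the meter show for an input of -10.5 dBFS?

-10.5 dBFS exceeds the threshold by 27.5 dB.
After 5:1 compression the overshoot becomes 27.5/5 = 5.5 dB.
So the signal is attenuated by 27.5 − 5.5 = 22 dB.

22 dB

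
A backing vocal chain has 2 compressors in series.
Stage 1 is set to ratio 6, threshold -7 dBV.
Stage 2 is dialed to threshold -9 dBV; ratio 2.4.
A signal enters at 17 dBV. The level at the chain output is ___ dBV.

Stage 1: 24 dB above -7 dBV, reduced 6:1 to 4 dB above → -3 dBV.
Stage 2: 6 dB above -9 dBV, reduced 2.4:1 to 2.5 dB above → -6.5 dBV.

-6.5 dBV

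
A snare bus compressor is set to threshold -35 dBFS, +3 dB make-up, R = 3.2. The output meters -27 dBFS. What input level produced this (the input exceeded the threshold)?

Stripping the +3 dB make-up gives -30 dBFS at the gain stage.
That's 5 dB above the -35 dBFS threshold.
Input overshoot = R × output overshoot = 16 dB → input = -35 + 16 = -19 dBFS.

-19 dBFS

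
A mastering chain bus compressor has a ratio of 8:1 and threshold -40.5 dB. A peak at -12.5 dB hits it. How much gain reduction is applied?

The signal is 28 dB above threshold.
At 8:1, output sits 28/8 = 3.5 dB above threshold.
GR = overshoot in − overshoot out = 28 − 3.5 = 24.5 dB.

24.5 dB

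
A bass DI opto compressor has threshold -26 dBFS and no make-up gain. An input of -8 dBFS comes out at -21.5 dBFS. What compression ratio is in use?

Input overshoot = -8 − (-26) = 18 dB; output overshoot = -21.5 − (-26) = 4.5 dB.
Ratio = 18 / 4.5 = 4.

4:1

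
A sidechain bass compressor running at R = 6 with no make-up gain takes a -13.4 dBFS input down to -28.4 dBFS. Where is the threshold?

Gain reduction = -13.4 − (-28.4) = 15 dB; output overshoot = GR / (R − 1) = 15 / 5 = 3 dB.
Threshold = output − output overshoot = -28.4 − 3 = -31.4 dBFS.

-31.4 dBFS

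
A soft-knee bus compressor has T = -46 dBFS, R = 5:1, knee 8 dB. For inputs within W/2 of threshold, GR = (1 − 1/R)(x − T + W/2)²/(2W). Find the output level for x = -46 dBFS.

x − T + W/2 = -46 − (-46) + 4 = 4.
GR = (1 − 1/5) × 4² / 16 = 0.8 × 16 / 16 = 0.8 dB.
Output = -46 − 0.8 = -46.8 dBFS.

-46.8 dBFS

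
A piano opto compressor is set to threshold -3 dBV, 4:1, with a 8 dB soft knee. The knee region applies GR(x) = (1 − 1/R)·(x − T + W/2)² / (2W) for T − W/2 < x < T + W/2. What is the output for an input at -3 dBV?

-3.75 dBV

x − T + W/2 = -3 − (-3) + 4 = 4.
GR = (1 − 1/4) × 4² / 16 = 0.75 × 16 / 16 = 0.75 dB.
Output = -3 − 0.75 = -3.75 dBV.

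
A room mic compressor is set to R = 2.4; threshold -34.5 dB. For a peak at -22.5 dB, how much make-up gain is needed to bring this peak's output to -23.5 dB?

Overshoot 12 dB → 12/2.4 = 5 dB after compression, so the compressed level is -34.5 + 5 = -29.5 dB.
Make-up = target − compressed = -23.5 − (-29.5) = 6 dB.

6 dB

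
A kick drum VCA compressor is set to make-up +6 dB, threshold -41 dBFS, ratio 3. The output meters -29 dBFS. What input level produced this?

-23 dBFS

Stripping the +6 dB make-up gives -35 dBFS at the gain stage.
Post-compression overshoot = -35 − (-41) = 6 dB.
Input overshoot = R × output overshoot = 18 dB → input = -41 + 18 = -23 dBFS.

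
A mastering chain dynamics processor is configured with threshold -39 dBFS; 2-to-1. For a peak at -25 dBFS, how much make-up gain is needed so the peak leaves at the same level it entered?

7 dB

Overshoot 14 dB → 14/2 = 7 dB after compression, so the compressed level is -39 + 7 = -32 dBFS.
Make-up = target − compressed = -25 − (-32) = 7 dB.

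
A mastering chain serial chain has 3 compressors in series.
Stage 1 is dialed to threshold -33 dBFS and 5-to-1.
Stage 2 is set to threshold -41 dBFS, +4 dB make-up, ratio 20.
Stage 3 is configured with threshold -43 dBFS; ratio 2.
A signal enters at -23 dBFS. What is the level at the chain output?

Stage 1: overshoot 10 dB → 10/5 = 2 dB → -31 dBFS.
Stage 2: 10 dB above -41 dBFS, reduced 20:1 to 0.5 dB above → -40.5 dBFS; +4 dB make-up → -36.5 dBFS.
Stage 3: -36.5 dBFS is 6.5 dB over -43 dBFS; at 2:1 that becomes 3.25 dB over, giving -39.75 dBFS.

-39.75 dBFS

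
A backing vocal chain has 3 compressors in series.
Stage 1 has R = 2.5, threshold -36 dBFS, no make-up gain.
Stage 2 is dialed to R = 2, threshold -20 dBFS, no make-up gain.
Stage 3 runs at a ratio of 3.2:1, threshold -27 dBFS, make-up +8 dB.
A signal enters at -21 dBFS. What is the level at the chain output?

Stage 1: overshoot 15 dB → 15/2.5 = 6 dB → -30 dBFS.
Stage 2: -30 dBFS is at or below the -20 dBFS threshold — no compression; output -30 dBFS.
Stage 3: below threshold (-30 ≤ -27); passes unchanged; make-up brings it to -22 dBFS.

-22 dBFS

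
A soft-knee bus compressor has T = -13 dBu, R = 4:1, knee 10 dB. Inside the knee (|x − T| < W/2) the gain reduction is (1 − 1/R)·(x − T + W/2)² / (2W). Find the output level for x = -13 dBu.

-13.9375 dBu

x − T + W/2 = -13 − (-13) + 5 = 5.
GR = (1 − 1/4) × 5² / 20 = 0.75 × 25 / 20 = 0.9375 dB.
Output = -13 − 0.9375 = -13.9375 dBu.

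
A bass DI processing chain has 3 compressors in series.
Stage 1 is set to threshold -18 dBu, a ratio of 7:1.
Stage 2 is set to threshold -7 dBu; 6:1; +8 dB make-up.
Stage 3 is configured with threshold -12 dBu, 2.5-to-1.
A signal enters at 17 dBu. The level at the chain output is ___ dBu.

Stage 1: 35 dB above -18 dBu, reduced 7:1 to 5 dB above → -13 dBu.
Stage 2: below threshold (-13 ≤ -7); passes unchanged; make-up brings it to -5 dBu.
Stage 3: -5 dBu is 7 dB over -12 dBu; at 2.5:1 that becomes 2.8 dB over, giving -9.2 dBu.

-9.2 dBu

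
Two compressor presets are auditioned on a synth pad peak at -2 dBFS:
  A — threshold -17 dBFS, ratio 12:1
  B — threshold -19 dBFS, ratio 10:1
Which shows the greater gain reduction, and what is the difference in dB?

B, by 1.55 dB

A: GR = 15 − 15/12 = 13.75 dB.
B: GR = 17 − 17/10 = 15.3 dB.
B reduces 1.55 dB more.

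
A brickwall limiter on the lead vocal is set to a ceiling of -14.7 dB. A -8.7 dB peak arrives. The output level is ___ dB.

At ∞:1, everything above -14.7 dB is held at the ceiling.

-14.7 dB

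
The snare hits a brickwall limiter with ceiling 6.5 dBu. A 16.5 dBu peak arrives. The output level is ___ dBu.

The limiter clamps the peak to its 6.5 dBu ceiling.

6.5 dBu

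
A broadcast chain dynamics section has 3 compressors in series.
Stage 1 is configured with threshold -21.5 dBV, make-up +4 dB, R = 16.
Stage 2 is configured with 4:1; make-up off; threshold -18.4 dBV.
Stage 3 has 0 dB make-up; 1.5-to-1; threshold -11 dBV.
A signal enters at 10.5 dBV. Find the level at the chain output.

-17.675 dBV

Stage 1: overshoot 32 dB → 32/16 = 2 dB → -19.5 dBV; +4 dB make-up → -15.5 dBV.
Stage 2: overshoot 2.9 dB → 2.9/4 = 0.725 dB → -17.675 dBV.
Stage 3: -17.675 dBV ≤ -11 dBV, so stage 3 doesn't engage; output -17.675 dBV.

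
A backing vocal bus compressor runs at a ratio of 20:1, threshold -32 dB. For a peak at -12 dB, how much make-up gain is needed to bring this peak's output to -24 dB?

Without make-up, output = threshold + overshoot/20 = -32 + 1 = -31 dB.
Gap to target: 7 dB.

7 dB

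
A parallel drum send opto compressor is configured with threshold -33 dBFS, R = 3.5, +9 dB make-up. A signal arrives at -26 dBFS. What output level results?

The input is 7 dB above the -33 dBFS threshold.
The 7 dB excess becomes 2 dB after 3.5:1 reduction.
That puts the output at -31 dBFS; make-up adds 9 dB, giving -22 dBFS.

-22 dBFS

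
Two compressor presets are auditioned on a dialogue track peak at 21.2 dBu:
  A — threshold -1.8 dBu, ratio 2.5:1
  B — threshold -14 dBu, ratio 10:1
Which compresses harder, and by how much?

A: 23 dB over, compressed to 9.2 dB over, so 13.8 dB of GR.
B: 35.2 dB over, compressed to 3.52 dB over, so 31.68 dB of GR.
B applies 17.88 dB more gain reduction.

B, by 17.88 dB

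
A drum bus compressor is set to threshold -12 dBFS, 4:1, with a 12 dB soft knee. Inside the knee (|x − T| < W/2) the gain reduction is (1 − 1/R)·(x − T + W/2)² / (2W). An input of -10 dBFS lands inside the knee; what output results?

-12 dBFS

x − T + W/2 = -10 − (-12) + 6 = 8.
GR = (1 − 1/4) × 8² / 24 = 0.75 × 64 / 24 = 2 dB.
Output = -10 − 2 = -12 dBFS.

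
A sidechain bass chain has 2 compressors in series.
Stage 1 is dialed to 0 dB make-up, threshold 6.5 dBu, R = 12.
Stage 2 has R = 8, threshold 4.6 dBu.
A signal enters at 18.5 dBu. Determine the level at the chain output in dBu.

4.9625 dBu

Stage 1: overshoot 12 dB → 12/12 = 1 dB → 7.5 dBu.
Stage 2: 7.5 dBu is 2.9 dB over 4.6 dBu; at 8:1 that becomes 0.3625 dB over, giving 4.9625 dBu.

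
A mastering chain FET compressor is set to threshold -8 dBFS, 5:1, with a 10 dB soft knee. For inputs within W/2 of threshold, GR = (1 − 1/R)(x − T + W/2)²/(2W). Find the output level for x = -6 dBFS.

x − T + W/2 = -6 − (-8) + 5 = 7.
GR = (1 − 1/5) × 7² / 20 = 0.8 × 49 / 20 = 1.96 dB.
Output = -6 − 1.96 = -7.96 dBFS.

-7.96 dBFS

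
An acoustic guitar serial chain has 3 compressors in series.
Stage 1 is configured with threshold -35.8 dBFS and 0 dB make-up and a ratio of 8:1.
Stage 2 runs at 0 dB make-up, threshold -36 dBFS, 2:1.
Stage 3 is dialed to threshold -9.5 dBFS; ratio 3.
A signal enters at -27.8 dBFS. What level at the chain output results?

-35.4 dBFS

Stage 1: overshoot 8 dB → 8/8 = 1 dB → -34.8 dBFS.
Stage 2: overshoot 1.2 dB → 1.2/2 = 0.6 dB → -35.4 dBFS.
Stage 3: -35.4 dBFS ≤ -9.5 dBFS, so stage 3 doesn't engage; output -35.4 dBFS.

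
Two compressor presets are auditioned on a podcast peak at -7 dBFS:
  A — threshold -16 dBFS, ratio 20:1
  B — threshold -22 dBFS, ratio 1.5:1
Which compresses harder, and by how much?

A, by 3.55 dB

A: overshoot 9 dB → output overshoot 0.45 dB → GR 8.55 dB.
B: overshoot 15 dB → output overshoot 10 dB → GR 5 dB.
A reduces 3.55 dB more.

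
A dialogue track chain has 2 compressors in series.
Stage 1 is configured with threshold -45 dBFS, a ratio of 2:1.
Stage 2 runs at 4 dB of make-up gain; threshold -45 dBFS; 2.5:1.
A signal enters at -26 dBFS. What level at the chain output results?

-37.2 dBFS

Stage 1: -26 dBFS is 19 dB over -45 dBFS; at 2:1 that becomes 9.5 dB over, giving -35.5 dBFS.
Stage 2: 9.5 dB above -45 dBFS, reduced 2.5:1 to 3.8 dB above → -41.2 dBFS; +4 dB make-up → -37.2 dBFS.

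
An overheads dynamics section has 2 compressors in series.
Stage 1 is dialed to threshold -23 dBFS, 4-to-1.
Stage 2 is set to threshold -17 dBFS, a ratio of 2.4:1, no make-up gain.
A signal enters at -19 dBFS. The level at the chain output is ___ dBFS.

Stage 1: overshoot 4 dB → 4/4 = 1 dB → -22 dBFS.
Stage 2: -22 dBFS ≤ -17 dBFS, so stage 2 doesn't engage; output -22 dBFS.

-22 dBFS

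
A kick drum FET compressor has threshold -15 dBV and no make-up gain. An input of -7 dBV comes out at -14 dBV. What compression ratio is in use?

8:1

Input overshoot = -7 − (-15) = 8 dB; output overshoot = -14 − (-15) = 1 dB.
Ratio = 8 / 1 = 8.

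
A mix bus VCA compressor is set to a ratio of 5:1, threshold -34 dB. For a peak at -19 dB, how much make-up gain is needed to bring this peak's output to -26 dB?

The peak compresses to -34 + 15/5 = -31 dB.
To reach -26 dB requires -26 − (-31) = 5 dB of make-up.

5 dB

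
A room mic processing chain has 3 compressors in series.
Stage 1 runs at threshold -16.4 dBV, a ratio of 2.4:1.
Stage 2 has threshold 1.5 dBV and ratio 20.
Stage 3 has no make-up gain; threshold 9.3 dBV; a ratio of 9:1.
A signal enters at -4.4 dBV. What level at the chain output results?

Stage 1: -4.4 dBV is 12 dB over -16.4 dBV; at 2.4:1 that becomes 5 dB over, giving -11.4 dBV.
Stage 2: -11.4 dBV ≤ 1.5 dBV, so stage 2 doesn't engage; output -11.4 dBV.
Stage 3: -11.4 dBV is at or below the 9.3 dBV threshold — no compression; output -11.4 dBV.

-11.4 dBV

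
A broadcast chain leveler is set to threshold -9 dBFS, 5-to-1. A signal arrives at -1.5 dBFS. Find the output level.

-1.5 dBFS sits 7.5 dB over threshold.
The 7.5 dB excess becomes 1.5 dB after 5:1 reduction.
Output = -9 + 1.5 = -7.5 dBFS.

-7.5 dBFS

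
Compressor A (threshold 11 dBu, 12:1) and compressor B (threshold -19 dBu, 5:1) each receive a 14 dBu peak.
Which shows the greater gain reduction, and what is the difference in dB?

A: GR = 3 − 3/12 = 2.75 dB.
B: GR = 33 − 33/5 = 26.4 dB.
B applies 23.65 dB more gain reduction.

B, by 23.65 dB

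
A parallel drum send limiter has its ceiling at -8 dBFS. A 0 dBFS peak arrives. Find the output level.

-8 dBFS

The limiter clamps the peak to its -8 dBFS ceiling.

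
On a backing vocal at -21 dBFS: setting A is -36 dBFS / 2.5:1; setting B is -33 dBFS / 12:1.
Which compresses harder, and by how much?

A: overshoot 15 dB → output overshoot 6 dB → GR 9 dB.
B: overshoot 12 dB → output overshoot 1 dB → GR 11 dB.
Difference: 2 dB in favour of B.

B, by 2 dB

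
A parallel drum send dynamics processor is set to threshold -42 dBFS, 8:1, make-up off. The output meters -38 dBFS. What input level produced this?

The compressed level sits -38 − (-42) = 4 dB over threshold.
Before 8:1 compression the overshoot was 4 × 8 = 32 dB, so input = -42 + 32 = -10 dBFS.

-10 dBFS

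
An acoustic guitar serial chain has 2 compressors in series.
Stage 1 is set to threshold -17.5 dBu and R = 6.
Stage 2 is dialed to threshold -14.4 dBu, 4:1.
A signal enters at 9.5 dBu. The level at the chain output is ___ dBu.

-14.05 dBu

Stage 1: 9.5 dBu is 27 dB over -17.5 dBu; at 6:1 that becomes 4.5 dB over, giving -13 dBu.
Stage 2: -13 dBu is 1.4 dB over -14.4 dBu; at 4:1 that becomes 0.35 dB over, giving -14.05 dBu.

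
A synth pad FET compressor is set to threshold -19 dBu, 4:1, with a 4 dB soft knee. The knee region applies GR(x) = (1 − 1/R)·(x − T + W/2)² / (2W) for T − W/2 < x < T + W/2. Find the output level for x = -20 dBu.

-20.09375 dBu

x − T + W/2 = -20 − (-19) + 2 = 1.
GR = (1 − 1/4) × 1² / 8 = 0.75 × 1 / 8 = 0.09375 dB.
Output = -20 − 0.09375 = -20.09375 dBu.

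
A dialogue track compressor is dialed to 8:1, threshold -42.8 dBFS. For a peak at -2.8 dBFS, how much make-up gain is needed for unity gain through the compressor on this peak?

35 dB

The peak compresses to -42.8 + 40/8 = -37.8 dBFS.
To reach -2.8 dBFS requires -2.8 − (-37.8) = 35 dB of make-up.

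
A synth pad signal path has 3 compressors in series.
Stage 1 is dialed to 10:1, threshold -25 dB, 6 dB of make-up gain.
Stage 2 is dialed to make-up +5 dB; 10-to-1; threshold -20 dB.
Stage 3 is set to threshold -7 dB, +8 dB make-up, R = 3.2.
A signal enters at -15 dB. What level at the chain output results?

Stage 1: overshoot 10 dB → 10/10 = 1 dB → -24 dB; +6 dB make-up → -18 dB.
Stage 2: 2 dB above -20 dB, reduced 10:1 to 0.2 dB above → -19.8 dB; +5 dB make-up → -14.8 dB.
Stage 3: -14.8 dB is at or below the -7 dB threshold — no compression; make-up brings it to -6.8 dB.

-6.8 dB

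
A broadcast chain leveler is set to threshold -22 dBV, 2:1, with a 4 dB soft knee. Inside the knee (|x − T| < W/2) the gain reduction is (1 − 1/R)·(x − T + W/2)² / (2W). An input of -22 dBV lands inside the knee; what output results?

x − T + W/2 = -22 − (-22) + 2 = 2.
GR = (1 − 1/2) × 2² / 8 = 0.5 × 4 / 8 = 0.25 dB.
Output = -22 − 0.25 = -22.25 dBV.

-22.25 dBV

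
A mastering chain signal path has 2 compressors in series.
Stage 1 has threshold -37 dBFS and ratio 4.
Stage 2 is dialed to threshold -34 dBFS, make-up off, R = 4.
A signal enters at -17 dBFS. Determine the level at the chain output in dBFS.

Stage 1: 20 dB above -37 dBFS, reduced 4:1 to 5 dB above → -32 dBFS.
Stage 2: 2 dB above -34 dBFS, reduced 4:1 to 0.5 dB above → -33.5 dBFS.

-33.5 dBFS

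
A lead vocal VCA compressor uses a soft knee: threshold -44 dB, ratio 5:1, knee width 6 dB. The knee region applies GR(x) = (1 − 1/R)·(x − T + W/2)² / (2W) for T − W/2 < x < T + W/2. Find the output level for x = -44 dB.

x − T + W/2 = -44 − (-44) + 3 = 3.
GR = (1 − 1/5) × 3² / 12 = 0.8 × 9 / 12 = 0.6 dB.
Output = -44 − 0.6 = -44.6 dB.

-44.6 dB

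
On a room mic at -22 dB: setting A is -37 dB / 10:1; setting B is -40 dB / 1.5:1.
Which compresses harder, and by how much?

A, by 7.5 dB

A: GR = 15 − 15/10 = 13.5 dB.
B: GR = 18 − 18/1.5 = 6 dB.
Difference: 7.5 dB in favour of A.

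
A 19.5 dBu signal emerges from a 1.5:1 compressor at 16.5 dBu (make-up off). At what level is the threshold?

Let T be the threshold. Output overshoot = (input overshoot)/R, so 16.5 − T = (19.5 − T)/1.5.
1.5·(16.5 − T) = 19.5 − T → 0.5·T = 24.75 − 19.5 = 5.25.
T = 5.25/0.5 = 10.5 dBu.

10.5 dBu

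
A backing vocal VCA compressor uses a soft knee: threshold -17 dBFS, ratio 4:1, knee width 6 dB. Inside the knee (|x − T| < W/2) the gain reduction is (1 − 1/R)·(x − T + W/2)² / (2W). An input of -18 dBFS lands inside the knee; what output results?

-18.25 dBFS

x − T + W/2 = -18 − (-17) + 3 = 2.
GR = (1 − 1/4) × 2² / 12 = 0.75 × 4 / 12 = 0.25 dB.
Output = -18 − 0.25 = -18.25 dBFS.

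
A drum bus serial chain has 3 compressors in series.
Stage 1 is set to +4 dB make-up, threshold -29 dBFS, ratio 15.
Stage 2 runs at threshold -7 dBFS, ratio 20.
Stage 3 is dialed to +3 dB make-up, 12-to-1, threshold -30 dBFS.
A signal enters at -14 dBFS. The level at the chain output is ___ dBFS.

Stage 1: 15 dB above -29 dBFS, reduced 15:1 to 1 dB above → -28 dBFS; +4 dB make-up → -24 dBFS.
Stage 2: -24 dBFS is at or below the -7 dBFS threshold — no compression; output -24 dBFS.
Stage 3: -24 dBFS is 6 dB over -30 dBFS; at 12:1 that becomes 0.5 dB over, giving -29.5 dBFS; +3 dB make-up → -26.5 dBFS.

-26.5 dBFS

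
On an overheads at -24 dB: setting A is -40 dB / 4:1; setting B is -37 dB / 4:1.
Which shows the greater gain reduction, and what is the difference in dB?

A, by 2.25 dB

A: overshoot 16 dB → output overshoot 4 dB → GR 12 dB.
B: overshoot 13 dB → output overshoot 3.25 dB → GR 9.75 dB.
Difference: 2.25 dB in favour of A.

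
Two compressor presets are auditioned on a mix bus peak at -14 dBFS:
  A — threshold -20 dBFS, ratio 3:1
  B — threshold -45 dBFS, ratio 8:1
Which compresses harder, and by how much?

B, by 23.125 dB

A: GR = 6 − 6/3 = 4 dB.
B: GR = 31 − 31/8 = 27.125 dB.
B applies 23.125 dB more gain reduction.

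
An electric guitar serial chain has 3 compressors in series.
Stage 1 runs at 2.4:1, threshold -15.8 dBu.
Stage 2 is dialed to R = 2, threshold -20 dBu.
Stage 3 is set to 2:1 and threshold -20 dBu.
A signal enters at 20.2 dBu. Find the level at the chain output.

-15.2 dBu

Stage 1: overshoot 36 dB → 36/2.4 = 15 dB → -0.8 dBu.
Stage 2: -0.8 dBu is 19.2 dB over -20 dBu; at 2:1 that becomes 9.6 dB over, giving -10.4 dBu.
Stage 3: overshoot 9.6 dB → 9.6/2 = 4.8 dB → -15.2 dBu.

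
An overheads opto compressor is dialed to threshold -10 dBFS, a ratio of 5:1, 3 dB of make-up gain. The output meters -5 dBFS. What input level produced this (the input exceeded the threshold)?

0 dBFS

Stripping the +3 dB make-up gives -8 dBFS at the gain stage.
The compressed level sits -8 − (-10) = 2 dB over threshold.
Input overshoot = R × output overshoot = 10 dB → input = -10 + 10 = 0 dBFS.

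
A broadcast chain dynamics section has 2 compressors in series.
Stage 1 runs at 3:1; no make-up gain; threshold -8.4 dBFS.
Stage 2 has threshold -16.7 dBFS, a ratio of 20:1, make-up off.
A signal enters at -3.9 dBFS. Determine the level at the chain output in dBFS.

-16.21 dBFS

Stage 1: overshoot 4.5 dB → 4.5/3 = 1.5 dB → -6.9 dBFS.
Stage 2: 9.8 dB above -16.7 dBFS, reduced 20:1 to 0.49 dB above → -16.21 dBFS.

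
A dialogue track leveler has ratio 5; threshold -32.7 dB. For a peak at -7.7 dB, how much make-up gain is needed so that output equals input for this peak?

Overshoot 25 dB → 25/5 = 5 dB after compression, so the compressed level is -32.7 + 5 = -27.7 dB.
Make-up = target − compressed = -7.7 − (-27.7) = 20 dB.

20 dB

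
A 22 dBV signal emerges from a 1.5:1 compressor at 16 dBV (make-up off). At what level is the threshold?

4 dBV

Let T be the threshold. Output overshoot = (input overshoot)/R, so 16 − T = (22 − T)/1.5.
1.5·(16 − T) = 22 − T → 0.5·T = 24 − 22 = 2.
T = 2/0.5 = 4 dBV.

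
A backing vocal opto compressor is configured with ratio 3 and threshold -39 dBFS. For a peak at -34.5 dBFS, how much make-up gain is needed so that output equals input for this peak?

Overshoot 4.5 dB → 4.5/3 = 1.5 dB after compression, so the compressed level is -39 + 1.5 = -37.5 dBFS.
Make-up = target − compressed = -34.5 − (-37.5) = 3 dB.

3 dB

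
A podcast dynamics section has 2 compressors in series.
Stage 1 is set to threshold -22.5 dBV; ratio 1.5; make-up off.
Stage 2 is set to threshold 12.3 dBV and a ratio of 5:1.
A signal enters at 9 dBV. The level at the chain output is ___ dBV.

-1.5 dBV

Stage 1: 31.5 dB above -22.5 dBV, reduced 1.5:1 to 21 dB above → -1.5 dBV.
Stage 2: -1.5 dBV ≤ 12.3 dBV, so stage 2 doesn't engage; output -1.5 dBV.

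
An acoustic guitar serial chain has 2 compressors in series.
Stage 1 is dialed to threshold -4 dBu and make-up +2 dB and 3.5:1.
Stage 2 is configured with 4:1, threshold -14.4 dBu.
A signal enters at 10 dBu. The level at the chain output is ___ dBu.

-10.3 dBu

Stage 1: overshoot 14 dB → 14/3.5 = 4 dB → 0 dBu; +2 dB make-up → 2 dBu.
Stage 2: 16.4 dB above -14.4 dBu, reduced 4:1 to 4.1 dB above → -10.3 dBu.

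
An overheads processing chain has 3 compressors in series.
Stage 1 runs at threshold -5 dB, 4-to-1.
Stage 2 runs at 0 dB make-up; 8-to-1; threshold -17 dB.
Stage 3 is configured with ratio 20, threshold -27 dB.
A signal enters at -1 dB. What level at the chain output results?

-26.41875 dB

Stage 1: 4 dB above -5 dB, reduced 4:1 to 1 dB above → -4 dB.
Stage 2: -4 dB is 13 dB over -17 dB; at 8:1 that becomes 1.625 dB over, giving -15.375 dB.
Stage 3: overshoot 11.625 dB → 11.625/20 = 0.58125 dB → -26.41875 dB.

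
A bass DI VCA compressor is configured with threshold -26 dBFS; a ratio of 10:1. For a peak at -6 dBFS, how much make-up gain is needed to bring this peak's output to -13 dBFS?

11 dB

Overshoot 20 dB → 20/10 = 2 dB after compression, so the compressed level is -26 + 2 = -24 dBFS.
Make-up = target − compressed = -13 − (-24) = 11 dB.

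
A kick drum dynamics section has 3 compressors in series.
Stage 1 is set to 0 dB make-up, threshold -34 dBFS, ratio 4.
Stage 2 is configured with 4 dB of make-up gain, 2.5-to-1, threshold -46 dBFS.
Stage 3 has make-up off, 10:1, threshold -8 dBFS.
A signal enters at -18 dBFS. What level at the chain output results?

-35.6 dBFS

Stage 1: -18 dBFS is 16 dB over -34 dBFS; at 4:1 that becomes 4 dB over, giving -30 dBFS.
Stage 2: -30 dBFS is 16 dB over -46 dBFS; at 2.5:1 that becomes 6.4 dB over, giving -39.6 dBFS; +4 dB make-up → -35.6 dBFS.
Stage 3: -35.6 dBFS ≤ -8 dBFS, so stage 3 doesn't engage; output -35.6 dBFS.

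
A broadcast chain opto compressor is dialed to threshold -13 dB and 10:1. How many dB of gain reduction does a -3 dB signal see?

9 dB

Overshoot = -3 − (-13) = 10 dB.
A 10:1 ratio leaves 1 dB of that excess.
So the signal is attenuated by 10 − 1 = 9 dB.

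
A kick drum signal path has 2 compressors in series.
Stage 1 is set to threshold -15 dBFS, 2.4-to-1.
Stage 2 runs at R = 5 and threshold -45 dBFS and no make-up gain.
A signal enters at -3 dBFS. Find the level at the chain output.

-38 dBFS

Stage 1: -3 dBFS is 12 dB over -15 dBFS; at 2.4:1 that becomes 5 dB over, giving -10 dBFS.
Stage 2: 35 dB above -45 dBFS, reduced 5:1 to 7 dB above → -38 dBFS.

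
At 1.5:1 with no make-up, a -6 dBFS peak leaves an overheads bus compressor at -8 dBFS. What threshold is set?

Gain reduction = -6 − (-8) = 2 dB; output overshoot = GR / (R − 1) = 2 / 0.5 = 4 dB.
Threshold = output − output overshoot = -8 − 4 = -12 dBFS.

-12 dBFS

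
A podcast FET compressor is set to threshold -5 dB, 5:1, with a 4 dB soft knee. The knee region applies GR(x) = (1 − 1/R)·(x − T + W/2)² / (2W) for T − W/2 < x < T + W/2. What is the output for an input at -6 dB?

x − T + W/2 = -6 − (-5) + 2 = 1.
GR = (1 − 1/5) × 1² / 8 = 0.8 × 1 / 8 = 0.1 dB.
Output = -6 − 0.1 = -6.1 dB.

-6.1 dB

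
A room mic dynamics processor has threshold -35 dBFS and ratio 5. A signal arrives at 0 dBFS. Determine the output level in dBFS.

-28 dBFS

The input is 35 dB above the -35 dBFS threshold.
The 35 dB excess becomes 7 dB after 5:1 reduction.
That puts the output at -28 dBFS.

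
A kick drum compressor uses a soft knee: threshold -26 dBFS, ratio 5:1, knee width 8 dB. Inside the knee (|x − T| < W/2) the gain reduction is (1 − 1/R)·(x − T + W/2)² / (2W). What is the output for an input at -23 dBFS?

x − T + W/2 = -23 − (-26) + 4 = 7.
GR = (1 − 1/5) × 7² / 16 = 0.8 × 49 / 16 = 2.45 dB.
Output = -23 − 2.45 = -25.45 dBFS.

-25.45 dBFS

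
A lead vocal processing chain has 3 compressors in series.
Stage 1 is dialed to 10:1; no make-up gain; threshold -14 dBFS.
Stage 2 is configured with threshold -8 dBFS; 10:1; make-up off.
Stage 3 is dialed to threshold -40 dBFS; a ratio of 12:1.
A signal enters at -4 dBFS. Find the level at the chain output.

-37.75 dBFS

Stage 1: 10 dB above -14 dBFS, reduced 10:1 to 1 dB above → -13 dBFS.
Stage 2: -13 dBFS is at or below the -8 dBFS threshold — no compression; output -13 dBFS.
Stage 3: overshoot 27 dB → 27/12 = 2.25 dB → -37.75 dBFS.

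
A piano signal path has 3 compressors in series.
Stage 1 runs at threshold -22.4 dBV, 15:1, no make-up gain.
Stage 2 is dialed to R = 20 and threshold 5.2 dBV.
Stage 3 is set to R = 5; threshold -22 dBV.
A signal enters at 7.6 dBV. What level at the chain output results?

Stage 1: 30 dB above -22.4 dBV, reduced 15:1 to 2 dB above → -20.4 dBV.
Stage 2: -20.4 dBV is at or below the 5.2 dBV threshold — no compression; output -20.4 dBV.
Stage 3: 1.6 dB above -22 dBV, reduced 5:1 to 0.32 dB above → -21.68 dBV.

-21.68 dBV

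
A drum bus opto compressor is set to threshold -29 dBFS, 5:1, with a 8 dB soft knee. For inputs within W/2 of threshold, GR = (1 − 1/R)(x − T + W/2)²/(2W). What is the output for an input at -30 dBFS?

x − T + W/2 = -30 − (-29) + 4 = 3.
GR = (1 − 1/5) × 3² / 16 = 0.8 × 9 / 16 = 0.45 dB.
Output = -30 − 0.45 = -30.45 dBFS.

-30.45 dBFS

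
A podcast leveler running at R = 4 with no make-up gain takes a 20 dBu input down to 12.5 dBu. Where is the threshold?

10 dBu

Input is 10 dB above T (since output overshoot × R = input overshoot: (12.5 − T)·4 = 20 − T gives T = 10 dBu).
Check: 10 + (20 − 10)/4 = 10 + 2.5 = 12.5 dBu. ✓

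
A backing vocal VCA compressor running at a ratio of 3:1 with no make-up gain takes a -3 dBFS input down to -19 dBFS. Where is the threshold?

Input is 24 dB above T (since output overshoot × R = input overshoot: (-19 − T)·3 = -3 − T gives T = -27 dBFS).
Check: -27 + (-3 − (-27))/3 = -27 + 8 = -19 dBFS. ✓

-27 dBFS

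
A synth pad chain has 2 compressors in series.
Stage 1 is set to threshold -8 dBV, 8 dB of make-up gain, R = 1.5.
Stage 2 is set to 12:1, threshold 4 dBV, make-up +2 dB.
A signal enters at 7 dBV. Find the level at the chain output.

Stage 1: 15 dB above -8 dBV, reduced 1.5:1 to 10 dB above → 2 dBV; +8 dB make-up → 10 dBV.
Stage 2: 6 dB above 4 dBV, reduced 12:1 to 0.5 dB above → 4.5 dBV; +2 dB make-up → 6.5 dBV.

6.5 dBV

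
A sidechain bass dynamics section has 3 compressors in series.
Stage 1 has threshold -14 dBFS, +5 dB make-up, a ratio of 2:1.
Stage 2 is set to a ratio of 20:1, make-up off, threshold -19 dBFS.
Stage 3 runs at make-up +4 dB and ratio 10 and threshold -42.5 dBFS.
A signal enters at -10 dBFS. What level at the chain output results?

-36.09 dBFS

Stage 1: 4 dB above -14 dBFS, reduced 2:1 to 2 dB above → -12 dBFS; +5 dB make-up → -7 dBFS.
Stage 2: overshoot 12 dB → 12/20 = 0.6 dB → -18.4 dBFS.
Stage 3: 24.1 dB above -42.5 dBFS, reduced 10:1 to 2.41 dB above → -40.09 dBFS; +4 dB make-up → -36.09 dBFS.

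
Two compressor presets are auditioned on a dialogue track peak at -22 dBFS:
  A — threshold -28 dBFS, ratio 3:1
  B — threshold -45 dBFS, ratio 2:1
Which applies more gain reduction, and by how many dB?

B, by 7.5 dB

A: overshoot 6 dB → output overshoot 2 dB → GR 4 dB.
B: overshoot 23 dB → output overshoot 11.5 dB → GR 11.5 dB.
Difference: 7.5 dB in favour of B.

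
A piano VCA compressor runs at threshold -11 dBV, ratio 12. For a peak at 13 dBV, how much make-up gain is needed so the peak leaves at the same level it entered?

22 dB

The peak compresses to -11 + 24/12 = -9 dBV.
To reach 13 dBV requires 13 − (-9) = 22 dB of make-up.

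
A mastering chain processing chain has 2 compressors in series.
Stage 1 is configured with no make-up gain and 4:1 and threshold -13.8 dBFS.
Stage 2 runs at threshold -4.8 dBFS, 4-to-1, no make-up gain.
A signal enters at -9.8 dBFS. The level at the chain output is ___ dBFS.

Stage 1: -9.8 dBFS is 4 dB over -13.8 dBFS; at 4:1 that becomes 1 dB over, giving -12.8 dBFS.
Stage 2: below threshold (-12.8 ≤ -4.8); passes unchanged; output -12.8 dBFS.

-12.8 dBFS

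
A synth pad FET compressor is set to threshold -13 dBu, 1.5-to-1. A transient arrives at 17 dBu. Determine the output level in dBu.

17 dBu sits 30 dB over threshold.
At 1.5:1 the overshoot is divided by 1.5, leaving 20 dB above threshold.
Output = -13 + 20 = 7 dBu.

7 dBu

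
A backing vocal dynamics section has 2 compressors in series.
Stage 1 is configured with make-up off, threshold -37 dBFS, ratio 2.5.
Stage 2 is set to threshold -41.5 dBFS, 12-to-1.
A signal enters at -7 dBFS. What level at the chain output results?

-40.125 dBFS

Stage 1: -7 dBFS is 30 dB over -37 dBFS; at 2.5:1 that becomes 12 dB over, giving -25 dBFS.
Stage 2: overshoot 16.5 dB → 16.5/12 = 1.375 dB → -40.125 dBFS.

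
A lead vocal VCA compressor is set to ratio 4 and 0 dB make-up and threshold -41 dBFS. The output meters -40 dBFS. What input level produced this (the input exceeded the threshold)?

-37 dBFS

The compressed level sits -40 − (-41) = 1 dB over threshold.
Undo the ratio: input overshoot = 1 × 4 = 4 dB, giving input = -37 dBFS.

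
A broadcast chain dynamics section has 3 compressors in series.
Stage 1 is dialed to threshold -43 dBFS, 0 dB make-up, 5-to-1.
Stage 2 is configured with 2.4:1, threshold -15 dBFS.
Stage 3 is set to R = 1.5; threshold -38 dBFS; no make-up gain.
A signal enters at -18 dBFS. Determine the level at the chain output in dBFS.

Stage 1: 25 dB above -43 dBFS, reduced 5:1 to 5 dB above → -38 dBFS.
Stage 2: -38 dBFS is at or below the -15 dBFS threshold — no compression; output -38 dBFS.
Stage 3: -38 dBFS is at or below the -38 dBFS threshold — no compression; output -38 dBFS.

-38 dBFS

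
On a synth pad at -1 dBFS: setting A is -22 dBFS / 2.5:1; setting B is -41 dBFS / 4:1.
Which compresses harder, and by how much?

B, by 17.4 dB

A: overshoot 21 dB → output overshoot 8.4 dB → GR 12.6 dB.
B: overshoot 40 dB → output overshoot 10 dB → GR 30 dB.
B reduces 17.4 dB more.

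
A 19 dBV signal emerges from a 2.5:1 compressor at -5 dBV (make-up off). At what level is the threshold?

-21 dBV

Let T be the threshold. Output overshoot = (input overshoot)/R, so -5 − T = (19 − T)/2.5.
2.5·(-5 − T) = 19 − T → 1.5·T = -12.5 − 19 = -31.5.
T = -31.5/1.5 = -21 dBV.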